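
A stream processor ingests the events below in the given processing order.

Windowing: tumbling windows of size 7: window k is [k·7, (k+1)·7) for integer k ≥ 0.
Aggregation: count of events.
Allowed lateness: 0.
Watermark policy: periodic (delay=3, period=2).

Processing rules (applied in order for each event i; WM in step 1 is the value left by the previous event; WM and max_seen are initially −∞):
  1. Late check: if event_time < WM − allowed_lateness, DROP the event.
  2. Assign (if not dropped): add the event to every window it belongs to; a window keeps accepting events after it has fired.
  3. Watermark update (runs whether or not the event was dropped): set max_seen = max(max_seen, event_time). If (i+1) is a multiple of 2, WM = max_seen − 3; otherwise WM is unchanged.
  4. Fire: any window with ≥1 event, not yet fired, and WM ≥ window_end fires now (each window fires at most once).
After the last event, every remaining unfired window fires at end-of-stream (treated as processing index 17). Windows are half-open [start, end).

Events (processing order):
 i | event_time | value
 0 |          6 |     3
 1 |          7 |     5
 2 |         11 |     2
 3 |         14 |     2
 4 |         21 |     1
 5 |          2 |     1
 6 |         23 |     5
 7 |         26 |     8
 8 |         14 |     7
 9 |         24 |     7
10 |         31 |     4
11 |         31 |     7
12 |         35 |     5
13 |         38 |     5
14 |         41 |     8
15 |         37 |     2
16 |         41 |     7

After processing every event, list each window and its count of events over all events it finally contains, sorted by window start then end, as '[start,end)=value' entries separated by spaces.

i=0 t=6 v=3: → [0,7); WM=−∞
i=1 t=7 v=5: → [7,14); WM=4
i=2 t=11 v=2: → [7,14); WM=4
i=3 t=14 v=2: → [14,21); WM=11; [0,7) fires=1
i=4 t=21 v=1: → [21,28); WM=11
i=5 t=2 v=1: DROP (t<11-0); WM=18; [7,14) fires=2
i=6 t=23 v=5: → [21,28); WM=18
i=7 t=26 v=8: → [21,28); WM=23; [14,21) fires=1
i=8 t=14 v=7: DROP (t<23-0); WM=23
i=9 t=24 v=7: → [21,28); WM=23
i=10 t=31 v=4: → [28,35); WM=23
i=11 t=31 v=7: → [28,35); WM=28; [21,28) fires=4
i=12 t=35 v=5: → [35,42); WM=28
i=13 t=38 v=5: → [35,42); WM=35; [28,35) fires=2
i=14 t=41 v=8: → [35,42); WM=35
i=15 t=37 v=2: → [35,42); WM=38
i=16 t=41 v=7: → [35,42); WM=38

[0,7)=1 [7,14)=2 [14,21)=1 [21,28)=4 [28,35)=2 [35,42)=5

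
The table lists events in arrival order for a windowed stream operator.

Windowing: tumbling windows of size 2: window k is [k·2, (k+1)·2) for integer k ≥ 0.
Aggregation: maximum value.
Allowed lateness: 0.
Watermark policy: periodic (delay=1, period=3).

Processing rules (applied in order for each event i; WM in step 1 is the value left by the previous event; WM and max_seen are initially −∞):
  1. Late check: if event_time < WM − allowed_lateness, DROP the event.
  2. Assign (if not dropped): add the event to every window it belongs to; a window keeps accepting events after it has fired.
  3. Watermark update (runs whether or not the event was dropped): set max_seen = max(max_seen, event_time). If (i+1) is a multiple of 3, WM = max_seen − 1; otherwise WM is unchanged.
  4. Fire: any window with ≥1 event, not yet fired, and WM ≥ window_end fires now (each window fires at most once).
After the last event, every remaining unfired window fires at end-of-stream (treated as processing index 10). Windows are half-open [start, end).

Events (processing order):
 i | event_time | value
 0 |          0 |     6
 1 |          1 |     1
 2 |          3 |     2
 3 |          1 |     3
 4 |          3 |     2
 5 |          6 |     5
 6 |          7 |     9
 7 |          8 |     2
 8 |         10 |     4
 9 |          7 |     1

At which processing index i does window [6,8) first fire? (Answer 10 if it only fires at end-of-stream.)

i=0 t=0 v=6: → [0,2); WM=−∞
i=1 t=1 v=1: → [0,2); WM=−∞
i=2 t=3 v=2: → [2,4); WM=2; [0,2) fires=6
i=3 t=1 v=3: DROP (t<2-0); WM=2
i=4 t=3 v=2: → [2,4); WM=2
i=5 t=6 v=5: → [6,8); WM=5; [2,4) fires=2
i=6 t=7 v=9: → [6,8); WM=5
i=7 t=8 v=2: → [8,10); WM=5
i=8 t=10 v=4: → [10,12); WM=9; [6,8) fires=9
i=9 t=7 v=1: DROP (t<9-0); WM=9

8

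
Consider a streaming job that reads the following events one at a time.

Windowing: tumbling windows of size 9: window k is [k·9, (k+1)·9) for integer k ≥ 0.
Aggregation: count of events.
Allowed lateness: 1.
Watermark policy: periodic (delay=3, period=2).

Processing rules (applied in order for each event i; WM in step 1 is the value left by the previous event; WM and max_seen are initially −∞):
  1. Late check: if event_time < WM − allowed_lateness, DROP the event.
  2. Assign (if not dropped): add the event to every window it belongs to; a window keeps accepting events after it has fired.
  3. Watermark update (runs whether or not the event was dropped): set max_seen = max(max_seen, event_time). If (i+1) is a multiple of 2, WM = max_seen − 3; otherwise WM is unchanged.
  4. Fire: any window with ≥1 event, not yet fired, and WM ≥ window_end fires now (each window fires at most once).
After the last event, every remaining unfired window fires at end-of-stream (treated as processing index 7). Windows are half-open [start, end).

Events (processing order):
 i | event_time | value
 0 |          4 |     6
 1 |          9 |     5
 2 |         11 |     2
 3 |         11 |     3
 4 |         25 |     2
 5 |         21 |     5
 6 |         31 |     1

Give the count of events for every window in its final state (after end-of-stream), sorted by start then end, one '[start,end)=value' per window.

[0,9)=1 [9,18)=3 [18,27)=2 [27,36)=1

i=0 t=4 v=6: → [0,9); WM=−∞
i=1 t=9 v=5: → [9,18); WM=6
i=2 t=11 v=2: → [9,18); WM=6
i=3 t=11 v=3: → [9,18); WM=8
i=4 t=25 v=2: → [18,27); WM=8
i=5 t=21 v=5: → [18,27); WM=22; [0,9) fires=1 [9,18) fires=3
i=6 t=31 v=1: → [27,36); WM=22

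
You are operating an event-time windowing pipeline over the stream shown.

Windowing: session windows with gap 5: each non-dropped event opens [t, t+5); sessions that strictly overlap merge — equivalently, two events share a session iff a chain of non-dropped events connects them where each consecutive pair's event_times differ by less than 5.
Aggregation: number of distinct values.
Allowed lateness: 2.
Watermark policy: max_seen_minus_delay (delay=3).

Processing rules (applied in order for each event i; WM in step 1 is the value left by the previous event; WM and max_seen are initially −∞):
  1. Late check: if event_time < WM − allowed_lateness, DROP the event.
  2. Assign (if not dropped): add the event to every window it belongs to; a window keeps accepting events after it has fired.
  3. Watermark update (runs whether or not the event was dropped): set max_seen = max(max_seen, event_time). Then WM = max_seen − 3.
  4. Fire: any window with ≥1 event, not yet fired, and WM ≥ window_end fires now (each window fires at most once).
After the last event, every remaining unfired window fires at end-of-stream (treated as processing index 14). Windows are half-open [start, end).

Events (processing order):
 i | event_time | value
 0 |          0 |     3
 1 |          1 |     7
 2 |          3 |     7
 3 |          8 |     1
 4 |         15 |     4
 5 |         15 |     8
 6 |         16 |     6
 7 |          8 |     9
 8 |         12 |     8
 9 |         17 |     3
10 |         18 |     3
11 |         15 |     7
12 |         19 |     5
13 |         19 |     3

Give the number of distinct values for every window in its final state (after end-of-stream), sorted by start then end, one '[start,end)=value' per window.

i=0 t=0 v=3: → [0,5); WM=-3
i=1 t=1 v=7: → [0,6); WM=-2
i=2 t=3 v=7: → [0,8); WM=0
i=3 t=8 v=1: → [8,13); WM=5
i=4 t=15 v=4: → [15,20); WM=12
i=5 t=15 v=8: → [15,20); WM=12
i=6 t=16 v=6: → [15,21); WM=13
i=7 t=8 v=9: DROP (t<13-2); WM=13
i=8 t=12 v=8: → [8,21); WM=13
i=9 t=17 v=3: → [8,22); WM=14
i=10 t=18 v=3: → [8,23); WM=15
i=11 t=15 v=7: → [8,23); WM=15
i=12 t=19 v=5: → [8,24); WM=16
i=13 t=19 v=3: → [8,24); WM=16

[0,8)=2 [8,24)=7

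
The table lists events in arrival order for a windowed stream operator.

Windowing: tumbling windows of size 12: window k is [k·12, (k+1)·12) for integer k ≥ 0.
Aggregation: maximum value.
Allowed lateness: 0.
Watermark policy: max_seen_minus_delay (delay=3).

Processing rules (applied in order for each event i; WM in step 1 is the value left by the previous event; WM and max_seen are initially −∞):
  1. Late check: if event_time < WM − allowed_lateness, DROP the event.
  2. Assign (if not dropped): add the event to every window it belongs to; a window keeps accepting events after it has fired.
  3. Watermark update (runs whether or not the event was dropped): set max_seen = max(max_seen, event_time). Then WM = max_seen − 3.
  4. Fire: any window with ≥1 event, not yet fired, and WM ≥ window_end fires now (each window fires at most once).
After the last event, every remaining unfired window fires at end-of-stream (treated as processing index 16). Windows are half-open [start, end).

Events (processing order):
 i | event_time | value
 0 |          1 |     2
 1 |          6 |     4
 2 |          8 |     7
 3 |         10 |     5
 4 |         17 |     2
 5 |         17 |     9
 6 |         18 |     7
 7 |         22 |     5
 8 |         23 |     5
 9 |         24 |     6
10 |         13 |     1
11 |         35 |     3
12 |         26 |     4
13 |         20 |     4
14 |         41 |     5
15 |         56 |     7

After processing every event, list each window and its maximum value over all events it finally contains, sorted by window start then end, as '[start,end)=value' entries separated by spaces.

[0,12)=7 [12,24)=9 [24,36)=6 [36,48)=5 [48,60)=7

i=0 t=1 v=2: → [0,12); WM=-2
i=1 t=6 v=4: → [0,12); WM=3
i=2 t=8 v=7: → [0,12); WM=5
i=3 t=10 v=5: → [0,12); WM=7
i=4 t=17 v=2: → [12,24); WM=14; [0,12) fires=7
i=5 t=17 v=9: → [12,24); WM=14
i=6 t=18 v=7: → [12,24); WM=15
i=7 t=22 v=5: → [12,24); WM=19
i=8 t=23 v=5: → [12,24); WM=20
i=9 t=24 v=6: → [24,36); WM=21
i=10 t=13 v=1: DROP (t<21-0); WM=21
i=11 t=35 v=3: → [24,36); WM=32; [12,24) fires=9
i=12 t=26 v=4: DROP (t<32-0); WM=32
i=13 t=20 v=4: DROP (t<32-0); WM=32
i=14 t=41 v=5: → [36,48); WM=38; [24,36) fires=6
i=15 t=56 v=7: → [48,60); WM=53; [36,48) fires=5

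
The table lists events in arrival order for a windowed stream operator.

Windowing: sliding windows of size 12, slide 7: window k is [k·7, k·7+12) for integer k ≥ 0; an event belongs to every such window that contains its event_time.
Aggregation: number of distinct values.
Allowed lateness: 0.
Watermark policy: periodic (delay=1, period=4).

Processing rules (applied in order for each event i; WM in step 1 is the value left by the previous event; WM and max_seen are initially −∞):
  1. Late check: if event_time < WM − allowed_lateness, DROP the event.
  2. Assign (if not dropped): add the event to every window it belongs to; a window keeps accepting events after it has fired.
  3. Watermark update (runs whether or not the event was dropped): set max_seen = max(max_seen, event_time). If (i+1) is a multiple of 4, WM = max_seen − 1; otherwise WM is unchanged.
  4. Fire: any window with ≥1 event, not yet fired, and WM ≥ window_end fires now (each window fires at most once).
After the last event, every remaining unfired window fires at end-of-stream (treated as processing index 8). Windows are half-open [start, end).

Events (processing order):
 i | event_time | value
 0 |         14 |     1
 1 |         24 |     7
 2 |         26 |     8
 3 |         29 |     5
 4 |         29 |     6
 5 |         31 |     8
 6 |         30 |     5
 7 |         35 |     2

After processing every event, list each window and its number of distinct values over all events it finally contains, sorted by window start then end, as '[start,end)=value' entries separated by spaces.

[7,19)=1 [14,26)=2 [21,33)=4 [28,40)=4 [35,47)=1

i=0 t=14 v=1: → [14,26),[7,19); WM=−∞
i=1 t=24 v=7: → [21,33),[14,26); WM=−∞
i=2 t=26 v=8: → [21,33); WM=−∞
i=3 t=29 v=5: → [28,40),[21,33); WM=28; [7,19) fires=1 [14,26) fires=2
i=4 t=29 v=6: → [28,40),[21,33); WM=28
i=5 t=31 v=8: → [28,40),[21,33); WM=28
i=6 t=30 v=5: → [28,40),[21,33); WM=28
i=7 t=35 v=2: → [35,47),[28,40); WM=34; [21,33) fires=4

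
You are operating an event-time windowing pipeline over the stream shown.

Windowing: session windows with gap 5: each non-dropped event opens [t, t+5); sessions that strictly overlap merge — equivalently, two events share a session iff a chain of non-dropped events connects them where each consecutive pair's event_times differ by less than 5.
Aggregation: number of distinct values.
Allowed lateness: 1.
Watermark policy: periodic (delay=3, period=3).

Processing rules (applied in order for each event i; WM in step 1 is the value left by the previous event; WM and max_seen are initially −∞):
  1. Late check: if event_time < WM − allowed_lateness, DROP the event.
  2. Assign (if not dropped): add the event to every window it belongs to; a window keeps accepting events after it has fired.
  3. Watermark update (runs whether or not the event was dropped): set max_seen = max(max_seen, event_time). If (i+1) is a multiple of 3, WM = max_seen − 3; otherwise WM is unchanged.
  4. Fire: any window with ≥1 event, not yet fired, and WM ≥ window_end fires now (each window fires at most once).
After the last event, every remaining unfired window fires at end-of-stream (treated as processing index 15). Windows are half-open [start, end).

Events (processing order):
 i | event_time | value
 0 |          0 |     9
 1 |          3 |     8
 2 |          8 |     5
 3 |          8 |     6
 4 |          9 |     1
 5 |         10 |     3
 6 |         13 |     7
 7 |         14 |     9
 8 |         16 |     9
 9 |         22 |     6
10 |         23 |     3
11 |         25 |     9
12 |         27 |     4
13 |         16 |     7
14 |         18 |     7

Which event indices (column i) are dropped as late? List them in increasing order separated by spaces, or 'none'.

13 14

i=0 t=0 v=9: → [0,5); WM=−∞
i=1 t=3 v=8: → [0,8); WM=−∞
i=2 t=8 v=5: → [8,13); WM=5
i=3 t=8 v=6: → [8,13); WM=5
i=4 t=9 v=1: → [8,14); WM=5
i=5 t=10 v=3: → [8,15); WM=7
i=6 t=13 v=7: → [8,18); WM=7
i=7 t=14 v=9: → [8,19); WM=7
i=8 t=16 v=9: → [8,21); WM=13
i=9 t=22 v=6: → [22,27); WM=13
i=10 t=23 v=3: → [22,28); WM=13
i=11 t=25 v=9: → [22,30); WM=22
i=12 t=27 v=4: → [22,32); WM=22
i=13 t=16 v=7: DROP (t<22-1); WM=22
i=14 t=18 v=7: DROP (t<22-1); WM=24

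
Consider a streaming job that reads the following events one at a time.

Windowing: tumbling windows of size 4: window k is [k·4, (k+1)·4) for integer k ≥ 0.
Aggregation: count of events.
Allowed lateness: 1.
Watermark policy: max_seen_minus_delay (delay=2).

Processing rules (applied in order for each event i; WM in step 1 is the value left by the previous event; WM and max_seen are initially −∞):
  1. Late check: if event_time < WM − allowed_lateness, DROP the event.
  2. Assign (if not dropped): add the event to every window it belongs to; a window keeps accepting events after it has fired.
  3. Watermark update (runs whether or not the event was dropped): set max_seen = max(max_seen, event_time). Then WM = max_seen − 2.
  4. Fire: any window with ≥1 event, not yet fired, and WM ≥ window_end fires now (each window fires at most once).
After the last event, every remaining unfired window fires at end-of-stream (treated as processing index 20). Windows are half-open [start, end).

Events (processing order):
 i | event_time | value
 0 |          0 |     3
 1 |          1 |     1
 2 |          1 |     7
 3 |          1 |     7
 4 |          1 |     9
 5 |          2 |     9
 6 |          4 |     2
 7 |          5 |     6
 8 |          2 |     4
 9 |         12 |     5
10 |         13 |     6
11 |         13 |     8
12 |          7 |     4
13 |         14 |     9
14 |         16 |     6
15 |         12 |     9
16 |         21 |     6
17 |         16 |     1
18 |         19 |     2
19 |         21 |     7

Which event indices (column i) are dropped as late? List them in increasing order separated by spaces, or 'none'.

i=0 t=0 v=3: → [0,4); WM=-2
i=1 t=1 v=1: → [0,4); WM=-1
i=2 t=1 v=7: → [0,4); WM=-1
i=3 t=1 v=7: → [0,4); WM=-1
i=4 t=1 v=9: → [0,4); WM=-1
i=5 t=2 v=9: → [0,4); WM=0
i=6 t=4 v=2: → [4,8); WM=2
i=7 t=5 v=6: → [4,8); WM=3
i=8 t=2 v=4: → [0,4); WM=3
i=9 t=12 v=5: → [12,16); WM=10; [0,4) fires=7 [4,8) fires=2
i=10 t=13 v=6: → [12,16); WM=11
i=11 t=13 v=8: → [12,16); WM=11
i=12 t=7 v=4: DROP (t<11-1); WM=11
i=13 t=14 v=9: → [12,16); WM=12
i=14 t=16 v=6: → [16,20); WM=14
i=15 t=12 v=9: DROP (t<14-1); WM=14
i=16 t=21 v=6: → [20,24); WM=19; [12,16) fires=4
i=17 t=16 v=1: DROP (t<19-1); WM=19
i=18 t=19 v=2: → [16,20); WM=19
i=19 t=21 v=7: → [20,24); WM=19

12 15 17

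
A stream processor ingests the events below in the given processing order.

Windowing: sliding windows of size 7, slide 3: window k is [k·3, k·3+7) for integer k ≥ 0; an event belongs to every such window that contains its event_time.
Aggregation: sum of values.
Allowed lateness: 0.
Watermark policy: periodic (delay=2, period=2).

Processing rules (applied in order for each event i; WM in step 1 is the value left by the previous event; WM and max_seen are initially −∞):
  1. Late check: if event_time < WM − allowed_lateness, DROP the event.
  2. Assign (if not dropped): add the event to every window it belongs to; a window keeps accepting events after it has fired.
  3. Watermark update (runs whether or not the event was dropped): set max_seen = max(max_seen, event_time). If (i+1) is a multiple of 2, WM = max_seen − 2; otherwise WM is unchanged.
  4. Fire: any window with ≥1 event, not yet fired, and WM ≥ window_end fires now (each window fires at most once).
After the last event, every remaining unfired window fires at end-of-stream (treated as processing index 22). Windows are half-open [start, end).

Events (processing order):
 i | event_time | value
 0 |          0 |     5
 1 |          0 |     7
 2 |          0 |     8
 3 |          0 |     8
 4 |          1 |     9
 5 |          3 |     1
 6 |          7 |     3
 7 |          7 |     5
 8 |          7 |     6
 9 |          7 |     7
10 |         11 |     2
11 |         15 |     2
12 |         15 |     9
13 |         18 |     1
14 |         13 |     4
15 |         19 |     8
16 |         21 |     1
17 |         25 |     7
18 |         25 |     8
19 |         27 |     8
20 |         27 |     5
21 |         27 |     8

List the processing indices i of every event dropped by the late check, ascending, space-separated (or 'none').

i=0 t=0 v=5: → [0,7); WM=−∞
i=1 t=0 v=7: → [0,7); WM=-2
i=2 t=0 v=8: → [0,7); WM=-2
i=3 t=0 v=8: → [0,7); WM=-2
i=4 t=1 v=9: → [0,7); WM=-2
i=5 t=3 v=1: → [3,10),[0,7); WM=1
i=6 t=7 v=3: → [6,13),[3,10); WM=1
i=7 t=7 v=5: → [6,13),[3,10); WM=5
i=8 t=7 v=6: → [6,13),[3,10); WM=5
i=9 t=7 v=7: → [6,13),[3,10); WM=5
i=10 t=11 v=2: → [9,16),[6,13); WM=5
i=11 t=15 v=2: → [15,22),[12,19),[9,16); WM=13; [0,7) fires=38 [3,10) fires=22 [6,13) fires=23
i=12 t=15 v=9: → [15,22),[12,19),[9,16); WM=13
i=13 t=18 v=1: → [18,25),[15,22),[12,19); WM=16; [9,16) fires=13
i=14 t=13 v=4: DROP (t<16-0); WM=16
i=15 t=19 v=8: → [18,25),[15,22); WM=17
i=16 t=21 v=1: → [21,28),[18,25),[15,22); WM=17
i=17 t=25 v=7: → [24,31),[21,28); WM=23; [12,19) fires=12 [15,22) fires=21
i=18 t=25 v=8: → [24,31),[21,28); WM=23
i=19 t=27 v=8: → [27,34),[24,31),[21,28); WM=25; [18,25) fires=10
i=20 t=27 v=5: → [27,34),[24,31),[21,28); WM=25
i=21 t=27 v=8: → [27,34),[24,31),[21,28); WM=25

14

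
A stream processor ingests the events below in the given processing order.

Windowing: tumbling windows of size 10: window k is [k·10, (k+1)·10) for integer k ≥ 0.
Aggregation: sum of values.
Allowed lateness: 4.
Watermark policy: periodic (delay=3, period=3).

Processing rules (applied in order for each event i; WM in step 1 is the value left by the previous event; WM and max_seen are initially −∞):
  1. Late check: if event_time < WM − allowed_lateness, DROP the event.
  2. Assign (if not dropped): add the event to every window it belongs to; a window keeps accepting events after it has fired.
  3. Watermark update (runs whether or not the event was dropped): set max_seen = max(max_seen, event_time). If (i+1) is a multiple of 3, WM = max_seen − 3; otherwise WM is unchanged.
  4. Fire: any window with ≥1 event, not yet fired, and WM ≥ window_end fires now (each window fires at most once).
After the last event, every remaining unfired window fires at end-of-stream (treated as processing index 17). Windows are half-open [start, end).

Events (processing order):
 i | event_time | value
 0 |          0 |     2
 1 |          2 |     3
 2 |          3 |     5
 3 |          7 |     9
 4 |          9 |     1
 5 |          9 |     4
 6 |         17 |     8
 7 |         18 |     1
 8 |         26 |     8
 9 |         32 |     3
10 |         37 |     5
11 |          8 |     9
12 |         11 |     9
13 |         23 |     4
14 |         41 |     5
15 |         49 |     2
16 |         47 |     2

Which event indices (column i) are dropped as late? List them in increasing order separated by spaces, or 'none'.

i=0 t=0 v=2: → [0,10); WM=−∞
i=1 t=2 v=3: → [0,10); WM=−∞
i=2 t=3 v=5: → [0,10); WM=0
i=3 t=7 v=9: → [0,10); WM=0
i=4 t=9 v=1: → [0,10); WM=0
i=5 t=9 v=4: → [0,10); WM=6
i=6 t=17 v=8: → [10,20); WM=6
i=7 t=18 v=1: → [10,20); WM=6
i=8 t=26 v=8: → [20,30); WM=23; [0,10) fires=24 [10,20) fires=9
i=9 t=32 v=3: → [30,40); WM=23
i=10 t=37 v=5: → [30,40); WM=23
i=11 t=8 v=9: DROP (t<23-4); WM=34; [20,30) fires=8
i=12 t=11 v=9: DROP (t<34-4); WM=34
i=13 t=23 v=4: DROP (t<34-4); WM=34
i=14 t=41 v=5: → [40,50); WM=38
i=15 t=49 v=2: → [40,50); WM=38
i=16 t=47 v=2: → [40,50); WM=38

11 12 13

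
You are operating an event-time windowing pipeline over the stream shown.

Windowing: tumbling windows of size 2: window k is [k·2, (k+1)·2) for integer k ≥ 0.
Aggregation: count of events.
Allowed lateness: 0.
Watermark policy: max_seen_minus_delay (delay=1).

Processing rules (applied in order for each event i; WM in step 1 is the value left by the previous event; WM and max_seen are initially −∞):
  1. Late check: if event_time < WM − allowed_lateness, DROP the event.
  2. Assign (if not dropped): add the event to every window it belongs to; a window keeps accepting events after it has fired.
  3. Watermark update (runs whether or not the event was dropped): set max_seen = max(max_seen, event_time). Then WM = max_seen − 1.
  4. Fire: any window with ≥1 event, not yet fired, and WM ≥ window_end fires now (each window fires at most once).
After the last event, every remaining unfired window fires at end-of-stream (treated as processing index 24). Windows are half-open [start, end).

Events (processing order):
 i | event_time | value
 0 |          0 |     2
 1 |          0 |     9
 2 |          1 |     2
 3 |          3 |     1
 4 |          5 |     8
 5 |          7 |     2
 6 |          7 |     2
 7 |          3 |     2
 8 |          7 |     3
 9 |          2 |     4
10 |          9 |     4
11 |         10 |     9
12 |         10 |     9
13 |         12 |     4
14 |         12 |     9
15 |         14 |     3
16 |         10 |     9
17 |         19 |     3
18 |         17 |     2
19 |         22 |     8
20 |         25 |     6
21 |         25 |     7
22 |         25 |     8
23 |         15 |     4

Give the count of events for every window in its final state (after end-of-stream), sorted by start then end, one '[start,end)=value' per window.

[0,2)=3 [2,4)=1 [4,6)=1 [6,8)=3 [8,10)=1 [10,12)=2 [12,14)=2 [14,16)=1 [18,20)=1 [22,24)=1 [24,26)=3

i=0 t=0 v=2: → [0,2); WM=-1
i=1 t=0 v=9: → [0,2); WM=-1
i=2 t=1 v=2: → [0,2); WM=0
i=3 t=3 v=1: → [2,4); WM=2; [0,2) fires=3
i=4 t=5 v=8: → [4,6); WM=4; [2,4) fires=1
i=5 t=7 v=2: → [6,8); WM=6; [4,6) fires=1
i=6 t=7 v=2: → [6,8); WM=6
i=7 t=3 v=2: DROP (t<6-0); WM=6
i=8 t=7 v=3: → [6,8); WM=6
i=9 t=2 v=4: DROP (t<6-0); WM=6
i=10 t=9 v=4: → [8,10); WM=8; [6,8) fires=3
i=11 t=10 v=9: → [10,12); WM=9
i=12 t=10 v=9: → [10,12); WM=9
i=13 t=12 v=4: → [12,14); WM=11; [8,10) fires=1
i=14 t=12 v=9: → [12,14); WM=11
i=15 t=14 v=3: → [14,16); WM=13; [10,12) fires=2
i=16 t=10 v=9: DROP (t<13-0); WM=13
i=17 t=19 v=3: → [18,20); WM=18; [12,14) fires=2 [14,16) fires=1
i=18 t=17 v=2: DROP (t<18-0); WM=18
i=19 t=22 v=8: → [22,24); WM=21; [18,20) fires=1
i=20 t=25 v=6: → [24,26); WM=24; [22,24) fires=1
i=21 t=25 v=7: → [24,26); WM=24
i=22 t=25 v=8: → [24,26); WM=24
i=23 t=15 v=4: DROP (t<24-0); WM=24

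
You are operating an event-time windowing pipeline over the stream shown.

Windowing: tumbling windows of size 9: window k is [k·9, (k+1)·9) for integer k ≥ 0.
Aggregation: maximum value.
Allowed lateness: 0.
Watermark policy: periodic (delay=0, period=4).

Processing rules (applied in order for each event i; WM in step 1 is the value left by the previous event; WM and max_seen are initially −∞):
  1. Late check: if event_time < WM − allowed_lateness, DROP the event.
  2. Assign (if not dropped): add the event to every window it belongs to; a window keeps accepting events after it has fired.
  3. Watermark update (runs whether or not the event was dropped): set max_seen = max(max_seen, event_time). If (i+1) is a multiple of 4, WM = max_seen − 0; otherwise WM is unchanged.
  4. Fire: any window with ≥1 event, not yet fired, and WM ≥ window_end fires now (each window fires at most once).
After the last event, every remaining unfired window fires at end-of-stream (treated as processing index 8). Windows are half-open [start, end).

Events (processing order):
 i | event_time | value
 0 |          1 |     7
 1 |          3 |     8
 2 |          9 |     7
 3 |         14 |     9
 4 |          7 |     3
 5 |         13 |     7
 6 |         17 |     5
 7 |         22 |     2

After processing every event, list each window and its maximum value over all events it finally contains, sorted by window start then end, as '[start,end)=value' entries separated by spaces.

[0,9)=8 [9,18)=9 [18,27)=2

i=0 t=1 v=7: → [0,9); WM=−∞
i=1 t=3 v=8: → [0,9); WM=−∞
i=2 t=9 v=7: → [9,18); WM=−∞
i=3 t=14 v=9: → [9,18); WM=14; [0,9) fires=8
i=4 t=7 v=3: DROP (t<14-0); WM=14
i=5 t=13 v=7: DROP (t<14-0); WM=14
i=6 t=17 v=5: → [9,18); WM=14
i=7 t=22 v=2: → [18,27); WM=22; [9,18) fires=9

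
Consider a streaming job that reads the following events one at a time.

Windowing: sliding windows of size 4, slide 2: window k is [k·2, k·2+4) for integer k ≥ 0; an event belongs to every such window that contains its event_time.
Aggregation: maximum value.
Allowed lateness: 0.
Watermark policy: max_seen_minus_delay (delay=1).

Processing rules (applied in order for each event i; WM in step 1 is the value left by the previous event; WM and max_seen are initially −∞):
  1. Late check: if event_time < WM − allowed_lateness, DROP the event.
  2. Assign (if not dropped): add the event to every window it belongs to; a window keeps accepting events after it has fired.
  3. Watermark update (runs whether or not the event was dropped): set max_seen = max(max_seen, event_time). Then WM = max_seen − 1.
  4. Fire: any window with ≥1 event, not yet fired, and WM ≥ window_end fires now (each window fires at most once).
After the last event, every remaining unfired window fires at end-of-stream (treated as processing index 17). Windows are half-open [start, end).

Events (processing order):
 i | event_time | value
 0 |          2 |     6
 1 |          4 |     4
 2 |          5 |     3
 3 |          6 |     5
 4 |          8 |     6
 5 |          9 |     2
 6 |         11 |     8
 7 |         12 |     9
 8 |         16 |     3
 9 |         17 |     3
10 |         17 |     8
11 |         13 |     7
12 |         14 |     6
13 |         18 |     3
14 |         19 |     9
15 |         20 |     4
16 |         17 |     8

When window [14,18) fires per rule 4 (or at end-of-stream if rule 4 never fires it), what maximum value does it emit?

i=0 t=2 v=6: → [2,6),[0,4); WM=1
i=1 t=4 v=4: → [4,8),[2,6); WM=3
i=2 t=5 v=3: → [4,8),[2,6); WM=4; [0,4) fires=6
i=3 t=6 v=5: → [6,10),[4,8); WM=5
i=4 t=8 v=6: → [8,12),[6,10); WM=7; [2,6) fires=6
i=5 t=9 v=2: → [8,12),[6,10); WM=8; [4,8) fires=5
i=6 t=11 v=8: → [10,14),[8,12); WM=10; [6,10) fires=6
i=7 t=12 v=9: → [12,16),[10,14); WM=11
i=8 t=16 v=3: → [16,20),[14,18); WM=15; [8,12) fires=8 [10,14) fires=9
i=9 t=17 v=3: → [16,20),[14,18); WM=16; [12,16) fires=9
i=10 t=17 v=8: → [16,20),[14,18); WM=16
i=11 t=13 v=7: DROP (t<16-0); WM=16
i=12 t=14 v=6: DROP (t<16-0); WM=16
i=13 t=18 v=3: → [18,22),[16,20); WM=17
i=14 t=19 v=9: → [18,22),[16,20); WM=18; [14,18) fires=8
i=15 t=20 v=4: → [20,24),[18,22); WM=19
i=16 t=17 v=8: DROP (t<19-0); WM=19

8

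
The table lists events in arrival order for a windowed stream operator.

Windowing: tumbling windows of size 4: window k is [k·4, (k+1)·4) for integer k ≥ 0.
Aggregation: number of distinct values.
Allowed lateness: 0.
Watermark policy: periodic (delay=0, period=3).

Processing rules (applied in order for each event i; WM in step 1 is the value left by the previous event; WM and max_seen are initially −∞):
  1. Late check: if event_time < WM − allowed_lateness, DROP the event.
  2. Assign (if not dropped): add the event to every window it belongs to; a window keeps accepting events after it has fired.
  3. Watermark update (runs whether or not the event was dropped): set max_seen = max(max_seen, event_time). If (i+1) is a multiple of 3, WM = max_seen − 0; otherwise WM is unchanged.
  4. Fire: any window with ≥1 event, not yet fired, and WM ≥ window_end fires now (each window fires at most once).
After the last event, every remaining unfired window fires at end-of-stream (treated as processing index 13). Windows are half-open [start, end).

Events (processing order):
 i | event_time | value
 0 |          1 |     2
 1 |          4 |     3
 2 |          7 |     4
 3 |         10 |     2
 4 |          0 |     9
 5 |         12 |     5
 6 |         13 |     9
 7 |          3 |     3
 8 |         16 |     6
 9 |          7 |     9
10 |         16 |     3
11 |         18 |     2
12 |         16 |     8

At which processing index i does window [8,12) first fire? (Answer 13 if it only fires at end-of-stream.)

i=0 t=1 v=2: → [0,4); WM=−∞
i=1 t=4 v=3: → [4,8); WM=−∞
i=2 t=7 v=4: → [4,8); WM=7; [0,4) fires=1
i=3 t=10 v=2: → [8,12); WM=7
i=4 t=0 v=9: DROP (t<7-0); WM=7
i=5 t=12 v=5: → [12,16); WM=12; [4,8) fires=2 [8,12) fires=1
i=6 t=13 v=9: → [12,16); WM=12
i=7 t=3 v=3: DROP (t<12-0); WM=12
i=8 t=16 v=6: → [16,20); WM=16; [12,16) fires=2
i=9 t=7 v=9: DROP (t<16-0); WM=16
i=10 t=16 v=3: → [16,20); WM=16
i=11 t=18 v=2: → [16,20); WM=18
i=12 t=16 v=8: DROP (t<18-0); WM=18

5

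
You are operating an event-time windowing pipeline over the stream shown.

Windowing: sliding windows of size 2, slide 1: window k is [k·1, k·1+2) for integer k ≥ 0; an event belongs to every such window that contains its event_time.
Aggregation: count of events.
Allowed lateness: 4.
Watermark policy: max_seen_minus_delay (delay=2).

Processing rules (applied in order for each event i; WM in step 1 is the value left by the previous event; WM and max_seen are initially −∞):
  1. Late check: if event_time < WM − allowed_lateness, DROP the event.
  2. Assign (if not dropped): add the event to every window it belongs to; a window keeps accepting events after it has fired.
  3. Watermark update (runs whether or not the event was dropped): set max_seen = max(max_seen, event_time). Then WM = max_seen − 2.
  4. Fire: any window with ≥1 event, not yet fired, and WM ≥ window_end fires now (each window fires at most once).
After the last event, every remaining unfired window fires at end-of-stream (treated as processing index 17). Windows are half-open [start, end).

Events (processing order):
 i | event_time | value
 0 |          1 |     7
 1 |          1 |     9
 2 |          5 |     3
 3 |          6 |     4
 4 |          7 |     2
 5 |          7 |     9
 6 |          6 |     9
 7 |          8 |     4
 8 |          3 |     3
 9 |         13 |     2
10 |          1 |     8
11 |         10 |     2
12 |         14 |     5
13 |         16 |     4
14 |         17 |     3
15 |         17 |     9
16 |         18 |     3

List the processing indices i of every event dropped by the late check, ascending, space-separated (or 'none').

i=0 t=1 v=7: → [1,3),[0,2); WM=-1
i=1 t=1 v=9: → [1,3),[0,2); WM=-1
i=2 t=5 v=3: → [5,7),[4,6); WM=3; [0,2) fires=2 [1,3) fires=2
i=3 t=6 v=4: → [6,8),[5,7); WM=4
i=4 t=7 v=2: → [7,9),[6,8); WM=5
i=5 t=7 v=9: → [7,9),[6,8); WM=5
i=6 t=6 v=9: → [6,8),[5,7); WM=5
i=7 t=8 v=4: → [8,10),[7,9); WM=6; [4,6) fires=1
i=8 t=3 v=3: → [3,5),[2,4); WM=6; [2,4) fires=1 [3,5) fires=1
i=9 t=13 v=2: → [13,15),[12,14); WM=11; [5,7) fires=3 [6,8) fires=4 [7,9) fires=3 [8,10) fires=1
i=10 t=1 v=8: DROP (t<11-4); WM=11
i=11 t=10 v=2: → [10,12),[9,11); WM=11; [9,11) fires=1
i=12 t=14 v=5: → [14,16),[13,15); WM=12; [10,12) fires=1
i=13 t=16 v=4: → [16,18),[15,17); WM=14; [12,14) fires=1
i=14 t=17 v=3: → [17,19),[16,18); WM=15; [13,15) fires=2
i=15 t=17 v=9: → [17,19),[16,18); WM=15
i=16 t=18 v=3: → [18,20),[17,19); WM=16; [14,16) fires=1

10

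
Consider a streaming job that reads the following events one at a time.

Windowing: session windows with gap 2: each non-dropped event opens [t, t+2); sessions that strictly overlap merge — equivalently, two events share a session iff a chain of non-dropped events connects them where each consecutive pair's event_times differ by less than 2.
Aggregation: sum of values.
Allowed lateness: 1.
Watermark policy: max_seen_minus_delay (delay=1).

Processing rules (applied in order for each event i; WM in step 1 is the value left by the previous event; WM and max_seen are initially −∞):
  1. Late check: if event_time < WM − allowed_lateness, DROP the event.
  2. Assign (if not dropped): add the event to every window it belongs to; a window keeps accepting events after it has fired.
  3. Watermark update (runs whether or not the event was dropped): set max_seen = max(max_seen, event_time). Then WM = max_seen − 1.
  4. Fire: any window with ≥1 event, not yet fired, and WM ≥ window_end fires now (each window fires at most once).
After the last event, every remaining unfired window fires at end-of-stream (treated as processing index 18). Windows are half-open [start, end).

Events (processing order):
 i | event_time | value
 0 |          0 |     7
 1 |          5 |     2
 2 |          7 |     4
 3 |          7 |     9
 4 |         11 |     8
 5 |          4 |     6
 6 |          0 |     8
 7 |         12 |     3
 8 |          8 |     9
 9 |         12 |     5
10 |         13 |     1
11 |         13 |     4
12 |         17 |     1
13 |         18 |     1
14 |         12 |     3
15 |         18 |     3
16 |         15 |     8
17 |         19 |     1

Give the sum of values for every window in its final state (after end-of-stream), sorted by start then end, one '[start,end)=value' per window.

[0,2)=7 [5,7)=2 [7,9)=13 [11,15)=21 [17,21)=6

i=0 t=0 v=7: → [0,2); WM=-1
i=1 t=5 v=2: → [5,7); WM=4
i=2 t=7 v=4: → [7,9); WM=6
i=3 t=7 v=9: → [7,9); WM=6
i=4 t=11 v=8: → [11,13); WM=10
i=5 t=4 v=6: DROP (t<10-1); WM=10
i=6 t=0 v=8: DROP (t<10-1); WM=10
i=7 t=12 v=3: → [11,14); WM=11
i=8 t=8 v=9: DROP (t<11-1); WM=11
i=9 t=12 v=5: → [11,14); WM=11
i=10 t=13 v=1: → [11,15); WM=12
i=11 t=13 v=4: → [11,15); WM=12
i=12 t=17 v=1: → [17,19); WM=16
i=13 t=18 v=1: → [17,20); WM=17
i=14 t=12 v=3: DROP (t<17-1); WM=17
i=15 t=18 v=3: → [17,20); WM=17
i=16 t=15 v=8: DROP (t<17-1); WM=17
i=17 t=19 v=1: → [17,21); WM=18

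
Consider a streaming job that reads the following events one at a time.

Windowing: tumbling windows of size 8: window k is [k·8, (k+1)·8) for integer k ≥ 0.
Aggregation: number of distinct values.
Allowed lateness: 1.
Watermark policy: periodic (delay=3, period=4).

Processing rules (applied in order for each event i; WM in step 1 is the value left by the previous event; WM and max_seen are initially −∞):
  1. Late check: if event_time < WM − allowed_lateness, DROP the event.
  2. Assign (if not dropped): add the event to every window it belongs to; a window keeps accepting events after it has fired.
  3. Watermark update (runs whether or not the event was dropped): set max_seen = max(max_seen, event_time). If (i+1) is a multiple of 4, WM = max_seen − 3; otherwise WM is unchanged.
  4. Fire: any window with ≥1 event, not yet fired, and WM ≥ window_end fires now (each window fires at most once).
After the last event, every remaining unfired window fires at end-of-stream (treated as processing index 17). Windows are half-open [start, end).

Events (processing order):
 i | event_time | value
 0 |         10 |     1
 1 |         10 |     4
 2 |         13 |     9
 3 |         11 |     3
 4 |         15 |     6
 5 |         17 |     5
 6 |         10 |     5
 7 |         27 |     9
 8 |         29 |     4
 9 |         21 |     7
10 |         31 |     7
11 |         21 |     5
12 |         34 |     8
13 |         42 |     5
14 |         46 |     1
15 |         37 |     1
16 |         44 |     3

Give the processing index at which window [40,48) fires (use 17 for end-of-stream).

17

i=0 t=10 v=1: → [8,16); WM=−∞
i=1 t=10 v=4: → [8,16); WM=−∞
i=2 t=13 v=9: → [8,16); WM=−∞
i=3 t=11 v=3: → [8,16); WM=10
i=4 t=15 v=6: → [8,16); WM=10
i=5 t=17 v=5: → [16,24); WM=10
i=6 t=10 v=5: → [8,16); WM=10
i=7 t=27 v=9: → [24,32); WM=24; [8,16) fires=6 [16,24) fires=1
i=8 t=29 v=4: → [24,32); WM=24
i=9 t=21 v=7: DROP (t<24-1); WM=24
i=10 t=31 v=7: → [24,32); WM=24
i=11 t=21 v=5: DROP (t<24-1); WM=28
i=12 t=34 v=8: → [32,40); WM=28
i=13 t=42 v=5: → [40,48); WM=28
i=14 t=46 v=1: → [40,48); WM=28
i=15 t=37 v=1: → [32,40); WM=43; [24,32) fires=3 [32,40) fires=2
i=16 t=44 v=3: → [40,48); WM=43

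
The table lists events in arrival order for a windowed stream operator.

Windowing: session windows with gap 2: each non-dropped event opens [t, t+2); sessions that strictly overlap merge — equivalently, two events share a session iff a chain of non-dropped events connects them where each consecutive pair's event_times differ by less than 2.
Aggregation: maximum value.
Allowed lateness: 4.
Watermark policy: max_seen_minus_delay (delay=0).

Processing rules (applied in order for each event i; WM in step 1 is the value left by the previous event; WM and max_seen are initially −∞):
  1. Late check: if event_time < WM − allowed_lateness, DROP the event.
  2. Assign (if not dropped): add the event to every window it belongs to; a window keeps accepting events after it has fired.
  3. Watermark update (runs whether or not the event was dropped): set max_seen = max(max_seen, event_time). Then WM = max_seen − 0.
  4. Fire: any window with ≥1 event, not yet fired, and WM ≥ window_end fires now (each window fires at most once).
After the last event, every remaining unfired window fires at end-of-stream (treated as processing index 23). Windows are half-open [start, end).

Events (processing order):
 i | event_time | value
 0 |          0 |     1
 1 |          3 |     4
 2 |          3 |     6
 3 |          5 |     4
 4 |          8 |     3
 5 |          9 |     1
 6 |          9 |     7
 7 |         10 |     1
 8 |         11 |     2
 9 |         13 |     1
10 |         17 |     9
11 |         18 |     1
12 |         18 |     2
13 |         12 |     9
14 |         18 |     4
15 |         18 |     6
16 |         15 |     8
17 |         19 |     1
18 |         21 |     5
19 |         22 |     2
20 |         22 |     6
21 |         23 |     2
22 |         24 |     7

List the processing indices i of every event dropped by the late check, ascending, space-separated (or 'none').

i=0 t=0 v=1: → [0,2); WM=0
i=1 t=3 v=4: → [3,5); WM=3
i=2 t=3 v=6: → [3,5); WM=3
i=3 t=5 v=4: → [5,7); WM=5
i=4 t=8 v=3: → [8,10); WM=8
i=5 t=9 v=1: → [8,11); WM=9
i=6 t=9 v=7: → [8,11); WM=9
i=7 t=10 v=1: → [8,12); WM=10
i=8 t=11 v=2: → [8,13); WM=11
i=9 t=13 v=1: → [13,15); WM=13
i=10 t=17 v=9: → [17,19); WM=17
i=11 t=18 v=1: → [17,20); WM=18
i=12 t=18 v=2: → [17,20); WM=18
i=13 t=12 v=9: DROP (t<18-4); WM=18
i=14 t=18 v=4: → [17,20); WM=18
i=15 t=18 v=6: → [17,20); WM=18
i=16 t=15 v=8: → [15,17); WM=18
i=17 t=19 v=1: → [17,21); WM=19
i=18 t=21 v=5: → [21,23); WM=21
i=19 t=22 v=2: → [21,24); WM=22
i=20 t=22 v=6: → [21,24); WM=22
i=21 t=23 v=2: → [21,25); WM=23
i=22 t=24 v=7: → [21,26); WM=24

13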